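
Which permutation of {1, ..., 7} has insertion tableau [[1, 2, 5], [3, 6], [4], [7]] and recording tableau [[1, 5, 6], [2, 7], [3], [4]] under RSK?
7 4 3 1 2 6 5

Reverse the RSK construction: for i from n down to 1, find the cell of Q containing i, remove the entry at that cell from P, and reverse-bump it up through P; the value ejected from row 1 is w(i).

Step i=7: Q has 7 at row 2, column 2; remove 6 from row 2 of P and reverse-bump: 6 enters row 1 and ejects 5. So w(7) = 5. P is now [[1, 2, 6], [3], [4], [7]].
Step i=6: Q has 6 at row 1, column 3; remove that cell from P, ejecting 6. So w(6) = 6. P is now [[1, 2], [3], [4], [7]].
Step i=5: Q has 5 at row 1, column 2; remove that cell from P, ejecting 2. So w(5) = 2. P is now [[1], [3], [4], [7]].
Step i=4: Q has 4 at row 4, column 1; remove 7 from row 4 of P and reverse-bump: 7 enters row 3 and ejects 4; 4 enters row 2 and ejects 3; 3 enters row 1 and ejects 1. So w(4) = 1. P is now [[3], [4], [7]].
Step i=3: Q has 3 at row 3, column 1; remove 7 from row 3 of P and reverse-bump: 7 enters row 2 and ejects 4; 4 enters row 1 and ejects 3. So w(3) = 3. P is now [[4], [7]].
Step i=2: Q has 2 at row 2, column 1; remove 7 from row 2 of P and reverse-bump: 7 enters row 1 and ejects 4. So w(2) = 4. P is now [[7]].
Step i=1: Q has 1 at row 1, column 1; remove that cell from P, ejecting 7. So w(1) = 7. P is now [].

So w = 7 4 3 1 2 6 5.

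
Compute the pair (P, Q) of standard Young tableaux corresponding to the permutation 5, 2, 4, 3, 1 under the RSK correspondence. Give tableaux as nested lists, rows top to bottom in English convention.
P = [[1, 3], [2], [4], [5]], Q = [[1, 3], [2], [4], [5]]

Insert each entry of the permutation into P by Schensted row insertion, recording in Q the position of each new cell.

After inserting 5: P = [[5]].
After inserting 2: P = [[2], [5]].
After inserting 4: P = [[2, 4], [5]].
After inserting 3: P = [[2, 3], [4], [5]].
After inserting 1: P = [[1, 3], [2], [4], [5]].

So P = [[1, 3], [2], [4], [5]], Q = [[1, 3], [2], [4], [5]].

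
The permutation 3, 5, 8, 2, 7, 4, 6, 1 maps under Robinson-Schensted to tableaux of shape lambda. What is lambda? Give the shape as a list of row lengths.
[3, 3, 1, 1]

Row-insert each entry into an empty tableau.

After inserting 3: P = [[3]].
After inserting 5: P = [[3, 5]].
After inserting 8: P = [[3, 5, 8]].
After inserting 2: P = [[2, 5, 8], [3]].
After inserting 7: P = [[2, 5, 7], [3, 8]].
After inserting 4: P = [[2, 4, 7], [3, 5], [8]].
After inserting 6: P = [[2, 4, 6], [3, 5, 7], [8]].
After inserting 1: P = [[1, 4, 6], [2, 5, 7], [3], [8]].

The final insertion tableau P = [[1, 4, 6], [2, 5, 7], [3], [8]] has shape [3, 3, 1, 1].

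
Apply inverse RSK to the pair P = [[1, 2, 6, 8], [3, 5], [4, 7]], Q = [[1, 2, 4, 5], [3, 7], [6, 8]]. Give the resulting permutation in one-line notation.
Reverse the RSK construction: for i from n down to 1, find the cell of Q containing i, remove the entry at that cell from P, and reverse-bump it up through P; the value ejected from row 1 is w(i).

Step i=8: Q has 8 at row 3, column 2; remove 7 from row 3 of P and reverse-bump: 7 enters row 2 and ejects 5; 5 enters row 1 and ejects 2. So w(8) = 2. P is now [[1, 5, 6, 8], [3, 7], [4]].
Step i=7: Q has 7 at row 2, column 2; remove 7 from row 2 of P and reverse-bump: 7 enters row 1 and ejects 6. So w(7) = 6. P is now [[1, 5, 7, 8], [3], [4]].
Step i=6: Q has 6 at row 3, column 1; remove 4 from row 3 of P and reverse-bump: 4 enters row 2 and ejects 3; 3 enters row 1 and ejects 1. So w(6) = 1. P is now [[3, 5, 7, 8], [4]].
Step i=5: Q has 5 at row 1, column 4; remove that cell from P, ejecting 8. So w(5) = 8. P is now [[3, 5, 7], [4]].
Step i=4: Q has 4 at row 1, column 3; remove that cell from P, ejecting 7. So w(4) = 7. P is now [[3, 5], [4]].
Step i=3: Q has 3 at row 2, column 1; remove 4 from row 2 of P and reverse-bump: 4 enters row 1 and ejects 3. So w(3) = 3. P is now [[4, 5]].
Step i=2: Q has 2 at row 1, column 2; remove that cell from P, ejecting 5. So w(2) = 5. P is now [[4]].
Step i=1: Q has 1 at row 1, column 1; remove that cell from P, ejecting 4. So w(1) = 4. P is now [].

So w = 4 5 3 7 8 1 6 2.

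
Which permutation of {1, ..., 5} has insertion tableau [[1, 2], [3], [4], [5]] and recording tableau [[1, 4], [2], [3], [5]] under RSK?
Reverse RSK: for i = n, n-1, ..., 1, locate i in Q, remove the corresponding corner cell from P, and reverse-bump its entry up through P; the value ejected from row 1 is w(i).

So w = 5 4 1 3 2.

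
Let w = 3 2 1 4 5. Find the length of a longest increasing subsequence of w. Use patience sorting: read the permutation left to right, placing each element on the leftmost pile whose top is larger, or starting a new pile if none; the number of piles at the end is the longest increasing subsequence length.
3

3: new pile. tops = [3]
2: onto pile 1 (replacing 3). tops = [2]
1: onto pile 1 (replacing 2). tops = [1]
4: new pile. tops = [1, 4]
5: new pile. tops = [1, 4, 5]

3 piles, so the longest increasing subsequence has length 3.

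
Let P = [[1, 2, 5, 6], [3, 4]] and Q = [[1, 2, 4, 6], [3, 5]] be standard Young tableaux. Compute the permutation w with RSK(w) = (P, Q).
Reverse the RSK construction: for i from n down to 1, find the cell of Q containing i, remove the entry at that cell from P, and reverse-bump it up through P; the value ejected from row 1 is w(i).

Step i=6: Q has 6 at row 1, column 4; remove that cell from P, ejecting 6. So w(6) = 6. P is now [[1, 2, 5], [3, 4]].
Step i=5: Q has 5 at row 2, column 2; remove 4 from row 2 of P and reverse-bump: 4 enters row 1 and ejects 2. So w(5) = 2. P is now [[1, 4, 5], [3]].
Step i=4: Q has 4 at row 1, column 3; remove that cell from P, ejecting 5. So w(4) = 5. P is now [[1, 4], [3]].
Step i=3: Q has 3 at row 2, column 1; remove 3 from row 2 of P and reverse-bump: 3 enters row 1 and ejects 1. So w(3) = 1. P is now [[3, 4]].
Step i=2: Q has 2 at row 1, column 2; remove that cell from P, ejecting 4. So w(2) = 4. P is now [[3]].
Step i=1: Q has 1 at row 1, column 1; remove that cell from P, ejecting 3. So w(1) = 3. P is now [].

So w = 3 4 1 5 2 6.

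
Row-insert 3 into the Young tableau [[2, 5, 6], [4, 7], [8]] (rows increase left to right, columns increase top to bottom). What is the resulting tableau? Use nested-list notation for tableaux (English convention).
In row 1, 3 replaces 5 (the leftmost entry greater than 3); 5 is bumped to row 2. In row 2, 5 replaces 7 (the leftmost entry greater than 5); 7 is bumped to row 3. In row 3, 7 replaces 8 (the leftmost entry greater than 7); 8 is bumped to row 4. 8 starts a new row 4. The new tableau is [[2, 3, 6], [4, 5], [7], [8]].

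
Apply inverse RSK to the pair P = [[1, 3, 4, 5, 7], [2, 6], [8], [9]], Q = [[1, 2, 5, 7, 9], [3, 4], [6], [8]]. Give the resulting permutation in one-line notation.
Reverse the RSK construction: for i from n down to 1, find the cell of Q containing i, remove the entry at that cell from P, and reverse-bump it up through P; the value ejected from row 1 is w(i).

Step i=9: Q has 9 at row 1, column 5; remove that cell from P, ejecting 7. So w(9) = 7. P is now [[1, 3, 4, 5], [2, 6], [8], [9]].
Step i=8: Q has 8 at row 4, column 1; remove 9 from row 4 of P and reverse-bump: 9 enters row 3 and ejects 8; 8 enters row 2 and ejects 6; 6 enters row 1 and ejects 5. So w(8) = 5. P is now [[1, 3, 4, 6], [2, 8], [9]].
Step i=7: Q has 7 at row 1, column 4; remove that cell from P, ejecting 6. So w(7) = 6. P is now [[1, 3, 4], [2, 8], [9]].
Step i=6: Q has 6 at row 3, column 1; remove 9 from row 3 of P and reverse-bump: 9 enters row 2 and ejects 8; 8 enters row 1 and ejects 4. So w(6) = 4. P is now [[1, 3, 8], [2, 9]].
Step i=5: Q has 5 at row 1, column 3; remove that cell from P, ejecting 8. So w(5) = 8. P is now [[1, 3], [2, 9]].
Step i=4: Q has 4 at row 2, column 2; remove 9 from row 2 of P and reverse-bump: 9 enters row 1 and ejects 3. So w(4) = 3. P is now [[1, 9], [2]].
Step i=3: Q has 3 at row 2, column 1; remove 2 from row 2 of P and reverse-bump: 2 enters row 1 and ejects 1. So w(3) = 1. P is now [[2, 9]].
Step i=2: Q has 2 at row 1, column 2; remove that cell from P, ejecting 9. So w(2) = 9. P is now [[2]].
Step i=1: Q has 1 at row 1, column 1; remove that cell from P, ejecting 2. So w(1) = 2. P is now [].

So w = 2 9 1 3 8 4 6 5 7.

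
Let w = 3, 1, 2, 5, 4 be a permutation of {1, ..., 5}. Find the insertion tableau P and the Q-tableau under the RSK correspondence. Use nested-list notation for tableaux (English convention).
P = [[1, 2, 4], [3, 5]], Q = [[1, 3, 4], [2, 5]]

Insert each entry of the permutation into P by Schensted row insertion, recording in Q the position of each new cell.

Insert 3: appended to row 1. P = [[3]].
Insert 1: 1 bumps 3 from row 1; 3 starts row 2. P = [[1], [3]].
Insert 2: appended to row 1. P = [[1, 2], [3]].
Insert 5: appended to row 1. P = [[1, 2, 5], [3]].
Insert 4: 4 bumps 5 from row 1; 5 appends to row 2. P = [[1, 2, 4], [3, 5]].

So P = [[1, 2, 4], [3, 5]], Q = [[1, 3, 4], [2, 5]].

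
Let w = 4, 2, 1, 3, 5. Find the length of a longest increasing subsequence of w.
3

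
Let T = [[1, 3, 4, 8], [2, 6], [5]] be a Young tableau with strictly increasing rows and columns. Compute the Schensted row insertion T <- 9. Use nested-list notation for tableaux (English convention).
[[1, 3, 4, 8, 9], [2, 6], [5]]

9 is larger than every entry of row 1, so it is appended to row 1. The new tableau is [[1, 3, 4, 8, 9], [2, 6], [5]].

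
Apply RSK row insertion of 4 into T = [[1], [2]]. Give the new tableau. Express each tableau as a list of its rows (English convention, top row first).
4 is larger than every entry of row 1, so it is appended to row 1. The new tableau is [[1, 4], [2]].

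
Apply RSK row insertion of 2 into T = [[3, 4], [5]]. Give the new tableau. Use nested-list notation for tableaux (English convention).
[[2, 4], [3], [5]]

In row 1, 2 replaces 3 (the leftmost entry greater than 2); 3 is bumped to row 2. In row 2, 3 replaces 5 (the leftmost entry greater than 3); 5 is bumped to row 3. 5 starts a new row 3. The new tableau is [[2, 4], [3], [5]].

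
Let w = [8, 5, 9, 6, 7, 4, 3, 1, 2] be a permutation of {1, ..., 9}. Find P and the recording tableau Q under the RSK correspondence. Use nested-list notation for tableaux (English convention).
Insert each entry of the permutation into P by Schensted row insertion, recording in Q the position of each new cell.

Insert 8: appended to row 1. P = [[8]].
Insert 5: 5 bumps 8 from row 1; 8 starts row 2. P = [[5], [8]].
Insert 9: appended to row 1. P = [[5, 9], [8]].
Insert 6: 6 bumps 9 from row 1; 9 appends to row 2. P = [[5, 6], [8, 9]].
Insert 7: appended to row 1. P = [[5, 6, 7], [8, 9]].
Insert 4: 4 bumps 5 from row 1; 5 bumps 8 from row 2; 8 starts row 3. P = [[4, 6, 7], [5, 9], [8]].
Insert 3: 3 bumps 4 from row 1; 4 bumps 5 from row 2; 5 bumps 8 from row 3; 8 starts row 4. P = [[3, 6, 7], [4, 9], [5], [8]].
Insert 1: 1 bumps 3 from row 1; 3 bumps 4 from row 2; 4 bumps 5 from row 3; 5 bumps 8 from row 4; 8 starts row 5. P = [[1, 6, 7], [3, 9], [4], [5], [8]].
Insert 2: 2 bumps 6 from row 1; 6 bumps 9 from row 2; 9 appends to row 3. P = [[1, 2, 7], [3, 6], [4, 9], [5], [8]].

So P = [[1, 2, 7], [3, 6], [4, 9], [5], [8]], Q = [[1, 3, 5], [2, 4], [6, 9], [7], [8]].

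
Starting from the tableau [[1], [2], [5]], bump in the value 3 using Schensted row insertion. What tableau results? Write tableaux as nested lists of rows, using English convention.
3 is larger than every entry of row 1, so it is appended to row 1. The new tableau is [[1, 3], [2], [5]].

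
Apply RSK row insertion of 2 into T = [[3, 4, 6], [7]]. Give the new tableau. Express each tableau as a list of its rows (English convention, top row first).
[[2, 4, 6], [3], [7]]

In row 1, 2 replaces 3 (the leftmost entry greater than 2); 3 is bumped to row 2. In row 2, 3 replaces 7 (the leftmost entry greater than 3); 7 is bumped to row 3. 7 starts a new row 3. The new tableau is [[2, 4, 6], [3], [7]].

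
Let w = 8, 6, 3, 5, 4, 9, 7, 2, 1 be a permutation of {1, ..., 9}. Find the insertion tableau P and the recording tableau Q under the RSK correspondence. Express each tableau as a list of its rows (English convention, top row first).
Insert each entry of the permutation into P by Schensted row insertion, recording in Q the position of each new cell.

Insert 8: appended to row 1. P = [[8]], Q = [[1]].
Insert 6: 6 bumps 8 from row 1; 8 starts row 2. P = [[6], [8]], Q = [[1], [2]].
Insert 3: 3 bumps 6 from row 1; 6 bumps 8 from row 2; 8 starts row 3. P = [[3], [6], [8]], Q = [[1], [2], [3]].
Insert 5: appended to row 1. P = [[3, 5], [6], [8]], Q = [[1, 4], [2], [3]].
Insert 4: 4 bumps 5 from row 1; 5 bumps 6 from row 2; 6 bumps 8 from row 3; 8 starts row 4. P = [[3, 4], [5], [6], [8]], Q = [[1, 4], [2], [3], [5]].
Insert 9: appended to row 1. P = [[3, 4, 9], [5], [6], [8]], Q = [[1, 4, 6], [2], [3], [5]].
Insert 7: 7 bumps 9 from row 1; 9 appends to row 2. P = [[3, 4, 7], [5, 9], [6], [8]], Q = [[1, 4, 6], [2, 7], [3], [5]].
Insert 2: 2 bumps 3 from row 1; 3 bumps 5 from row 2; 5 bumps 6 from row 3; 6 bumps 8 from row 4; 8 starts row 5. P = [[2, 4, 7], [3, 9], [5], [6], [8]], Q = [[1, 4, 6], [2, 7], [3], [5], [8]].
Insert 1: 1 bumps 2 from row 1; 2 bumps 3 from row 2; 3 bumps 5 from row 3; 5 bumps 6 from row 4; 6 bumps 8 from row 5; 8 starts row 6. P = [[1, 4, 7], [2, 9], [3], [5], [6], [8]], Q = [[1, 4, 6], [2, 7], [3], [5], [8], [9]].

So P = [[1, 4, 7], [2, 9], [3], [5], [6], [8]], Q = [[1, 4, 6], [2, 7], [3], [5], [8], [9]].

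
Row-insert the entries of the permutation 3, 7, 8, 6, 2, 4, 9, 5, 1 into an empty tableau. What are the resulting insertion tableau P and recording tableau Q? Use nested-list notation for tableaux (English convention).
Insert each entry of the permutation into P by Schensted row insertion, recording in Q the position of each new cell.

After inserting 3: P = [[3]].
After inserting 7: P = [[3, 7]].
After inserting 8: P = [[3, 7, 8]].
After inserting 6: P = [[3, 6, 8], [7]].
After inserting 2: P = [[2, 6, 8], [3], [7]].
After inserting 4: P = [[2, 4, 8], [3, 6], [7]].
After inserting 9: P = [[2, 4, 8, 9], [3, 6], [7]].
After inserting 5: P = [[2, 4, 5, 9], [3, 6, 8], [7]].
After inserting 1: P = [[1, 4, 5, 9], [2, 6, 8], [3], [7]].

So P = [[1, 4, 5, 9], [2, 6, 8], [3], [7]], Q = [[1, 2, 3, 7], [4, 6, 8], [5], [9]].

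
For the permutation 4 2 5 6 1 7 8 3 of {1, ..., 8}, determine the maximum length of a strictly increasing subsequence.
5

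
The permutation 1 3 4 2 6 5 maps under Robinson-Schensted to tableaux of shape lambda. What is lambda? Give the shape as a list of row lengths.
[4, 2]

Row-insert each entry into an empty tableau.

After inserting 1: P = [[1]].
After inserting 3: P = [[1, 3]].
After inserting 4: P = [[1, 3, 4]].
After inserting 2: P = [[1, 2, 4], [3]].
After inserting 6: P = [[1, 2, 4, 6], [3]].
After inserting 5: P = [[1, 2, 4, 5], [3, 6]].

The final insertion tableau P = [[1, 2, 4, 5], [3, 6]] has shape [4, 2].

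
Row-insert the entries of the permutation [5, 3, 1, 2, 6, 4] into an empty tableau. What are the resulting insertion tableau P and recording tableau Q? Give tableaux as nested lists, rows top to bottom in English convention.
Insert each entry of the permutation into P by Schensted row insertion, recording in Q the position of each new cell.

After inserting 5: P = [[5]].
After inserting 3: P = [[3], [5]].
After inserting 1: P = [[1], [3], [5]].
After inserting 2: P = [[1, 2], [3], [5]].
After inserting 6: P = [[1, 2, 6], [3], [5]].
After inserting 4: P = [[1, 2, 4], [3, 6], [5]].

So P = [[1, 2, 4], [3, 6], [5]], Q = [[1, 4, 5], [2, 6], [3]].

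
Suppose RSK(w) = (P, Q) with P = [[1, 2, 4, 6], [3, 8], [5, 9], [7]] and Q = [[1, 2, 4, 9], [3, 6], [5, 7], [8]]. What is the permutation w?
Reverse RSK: for i = n, n-1, ..., 1, locate i in Q, remove the corresponding corner cell from P, and reverse-bump its entry up through P; the value ejected from row 1 is w(i).

So w = 1 7 5 9 3 8 4 2 6.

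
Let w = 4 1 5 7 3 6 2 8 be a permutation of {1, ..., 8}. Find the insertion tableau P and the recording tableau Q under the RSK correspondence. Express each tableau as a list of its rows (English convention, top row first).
P = [[1, 2, 6, 8], [3, 5, 7], [4]], Q = [[1, 3, 4, 8], [2, 5, 6], [7]]

Insert each entry of the permutation into P by Schensted row insertion, recording in Q the position of each new cell.

Insert 4: appended to row 1. P = [[4]].
Insert 1: 1 bumps 4 from row 1; 4 starts row 2. P = [[1], [4]].
Insert 5: appended to row 1. P = [[1, 5], [4]].
Insert 7: appended to row 1. P = [[1, 5, 7], [4]].
Insert 3: 3 bumps 5 from row 1; 5 appends to row 2. P = [[1, 3, 7], [4, 5]].
Insert 6: 6 bumps 7 from row 1; 7 appends to row 2. P = [[1, 3, 6], [4, 5, 7]].
Insert 2: 2 bumps 3 from row 1; 3 bumps 4 from row 2; 4 starts row 3. P = [[1, 2, 6], [3, 5, 7], [4]].
Insert 8: appended to row 1. P = [[1, 2, 6, 8], [3, 5, 7], [4]].

So P = [[1, 2, 6, 8], [3, 5, 7], [4]], Q = [[1, 3, 4, 8], [2, 5, 6], [7]].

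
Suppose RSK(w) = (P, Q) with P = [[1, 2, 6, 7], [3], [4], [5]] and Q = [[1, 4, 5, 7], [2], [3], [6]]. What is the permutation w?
Reverse the RSK construction: for i from n down to 1, find the cell of Q containing i, remove the entry at that cell from P, and reverse-bump it up through P; the value ejected from row 1 is w(i).

Step i=7: Q has 7 at row 1, column 4; remove that cell from P, ejecting 7. So w(7) = 7. P is now [[1, 2, 6], [3], [4], [5]].
Step i=6: Q has 6 at row 4, column 1; remove 5 from row 4 of P and reverse-bump: 5 enters row 3 and ejects 4; 4 enters row 2 and ejects 3; 3 enters row 1 and ejects 2. So w(6) = 2. P is now [[1, 3, 6], [4], [5]].
Step i=5: Q has 5 at row 1, column 3; remove that cell from P, ejecting 6. So w(5) = 6. P is now [[1, 3], [4], [5]].
Step i=4: Q has 4 at row 1, column 2; remove that cell from P, ejecting 3. So w(4) = 3. P is now [[1], [4], [5]].
Step i=3: Q has 3 at row 3, column 1; remove 5 from row 3 of P and reverse-bump: 5 enters row 2 and ejects 4; 4 enters row 1 and ejects 1. So w(3) = 1. P is now [[4], [5]].
Step i=2: Q has 2 at row 2, column 1; remove 5 from row 2 of P and reverse-bump: 5 enters row 1 and ejects 4. So w(2) = 4. P is now [[5]].
Step i=1: Q has 1 at row 1, column 1; remove that cell from P, ejecting 5. So w(1) = 5. P is now [].

So w = 5 4 1 3 6 2 7.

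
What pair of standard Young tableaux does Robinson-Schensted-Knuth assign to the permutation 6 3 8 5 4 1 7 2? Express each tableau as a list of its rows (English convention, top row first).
P = [[1, 2, 7], [3, 4], [5, 8], [6]], Q = [[1, 3, 7], [2, 4], [5, 8], [6]]

Insert each entry of the permutation into P by Schensted row insertion, recording in Q the position of each new cell.

Insert 6: appended to row 1. P = [[6]], Q = [[1]].
Insert 3: 3 bumps 6 from row 1; 6 starts row 2. P = [[3], [6]], Q = [[1], [2]].
Insert 8: appended to row 1. P = [[3, 8], [6]], Q = [[1, 3], [2]].
Insert 5: 5 bumps 8 from row 1; 8 appends to row 2. P = [[3, 5], [6, 8]], Q = [[1, 3], [2, 4]].
Insert 4: 4 bumps 5 from row 1; 5 bumps 6 from row 2; 6 starts row 3. P = [[3, 4], [5, 8], [6]], Q = [[1, 3], [2, 4], [5]].
Insert 1: 1 bumps 3 from row 1; 3 bumps 5 from row 2; 5 bumps 6 from row 3; 6 starts row 4. P = [[1, 4], [3, 8], [5], [6]], Q = [[1, 3], [2, 4], [5], [6]].
Insert 7: appended to row 1. P = [[1, 4, 7], [3, 8], [5], [6]], Q = [[1, 3, 7], [2, 4], [5], [6]].
Insert 2: 2 bumps 4 from row 1; 4 bumps 8 from row 2; 8 appends to row 3. P = [[1, 2, 7], [3, 4], [5, 8], [6]], Q = [[1, 3, 7], [2, 4], [5, 8], [6]].

So P = [[1, 2, 7], [3, 4], [5, 8], [6]], Q = [[1, 3, 7], [2, 4], [5, 8], [6]].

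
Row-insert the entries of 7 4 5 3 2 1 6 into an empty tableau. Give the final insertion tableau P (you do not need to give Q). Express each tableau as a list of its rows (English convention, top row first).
Insert 7: appended to row 1. P = [[7]].
Insert 4: 4 bumps 7 from row 1; 7 starts row 2. P = [[4], [7]].
Insert 5: appended to row 1. P = [[4, 5], [7]].
Insert 3: 3 bumps 4 from row 1; 4 bumps 7 from row 2; 7 starts row 3. P = [[3, 5], [4], [7]].
Insert 2: 2 bumps 3 from row 1; 3 bumps 4 from row 2; 4 bumps 7 from row 3; 7 starts row 4. P = [[2, 5], [3], [4], [7]].
Insert 1: 1 bumps 2 from row 1; 2 bumps 3 from row 2; 3 bumps 4 from row 3; 4 bumps 7 from row 4; 7 starts row 5. P = [[1, 5], [2], [3], [4], [7]].
Insert 6: appended to row 1. P = [[1, 5, 6], [2], [3], [4], [7]].

So P = [[1, 5, 6], [2], [3], [4], [7]].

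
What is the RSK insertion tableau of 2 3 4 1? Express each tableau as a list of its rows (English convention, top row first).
Insert 2: appended to row 1. P = [[2]].
Insert 3: appended to row 1. P = [[2, 3]].
Insert 4: appended to row 1. P = [[2, 3, 4]].
Insert 1: 1 bumps 2 from row 1; 2 starts row 2. P = [[1, 3, 4], [2]].

So P = [[1, 3, 4], [2]].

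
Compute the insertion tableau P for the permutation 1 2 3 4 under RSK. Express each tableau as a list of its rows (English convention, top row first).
Insert 1: appended to row 1. P = [[1]].
Insert 2: appended to row 1. P = [[1, 2]].
Insert 3: appended to row 1. P = [[1, 2, 3]].
Insert 4: appended to row 1. P = [[1, 2, 3, 4]].

So P = [[1, 2, 3, 4]].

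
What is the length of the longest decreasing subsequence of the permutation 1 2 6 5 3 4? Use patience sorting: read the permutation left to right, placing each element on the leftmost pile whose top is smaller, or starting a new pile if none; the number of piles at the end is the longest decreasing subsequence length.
1: new pile. tops = [1]
2: onto pile 1 (replacing 1). tops = [2]
6: onto pile 1 (replacing 2). tops = [6]
5: new pile. tops = [6, 5]
3: new pile. tops = [6, 5, 3]
4: onto pile 3 (replacing 3). tops = [6, 5, 4]

3 piles, so the longest decreasing subsequence has length 3.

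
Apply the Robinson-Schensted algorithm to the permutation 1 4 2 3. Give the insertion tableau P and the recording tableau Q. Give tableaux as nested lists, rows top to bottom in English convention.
Insert each entry of the permutation into P by Schensted row insertion, recording in Q the position of each new cell.

After inserting 1: P = [[1]].
After inserting 4: P = [[1, 4]].
After inserting 2: P = [[1, 2], [4]].
After inserting 3: P = [[1, 2, 3], [4]].

So P = [[1, 2, 3], [4]], Q = [[1, 2, 4], [3]].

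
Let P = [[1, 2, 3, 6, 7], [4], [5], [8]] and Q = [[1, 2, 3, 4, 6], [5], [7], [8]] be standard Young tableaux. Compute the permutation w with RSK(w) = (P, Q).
1 2 5 8 6 7 4 3

Reverse RSK: for i = n, n-1, ..., 1, locate i in Q, remove the corresponding corner cell from P, and reverse-bump its entry up through P; the value ejected from row 1 is w(i).

So w = 1 2 5 8 6 7 4 3.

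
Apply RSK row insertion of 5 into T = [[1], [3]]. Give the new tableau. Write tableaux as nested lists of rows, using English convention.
[[1, 5], [3]]

5 is larger than every entry of row 1, so it is appended to row 1. The new tableau is [[1, 5], [3]].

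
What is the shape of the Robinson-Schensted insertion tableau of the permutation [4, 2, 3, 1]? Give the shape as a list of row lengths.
[2, 1, 1]

Row-insert each entry into an empty tableau.

After inserting 4: P = [[4]].
After inserting 2: P = [[2], [4]].
After inserting 3: P = [[2, 3], [4]].
After inserting 1: P = [[1, 3], [2], [4]].

The final insertion tableau P = [[1, 3], [2], [4]] has shape [2, 1, 1].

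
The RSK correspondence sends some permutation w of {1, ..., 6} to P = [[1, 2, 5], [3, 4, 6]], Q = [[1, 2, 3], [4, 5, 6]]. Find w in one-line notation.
3 4 6 1 2 5

Reverse the RSK construction: for i from n down to 1, find the cell of Q containing i, remove the entry at that cell from P, and reverse-bump it up through P; the value ejected from row 1 is w(i).

Step i=6: Q has 6 at row 2, column 3; remove 6 from row 2 of P and reverse-bump: 6 enters row 1 and ejects 5. So w(6) = 5. P is now [[1, 2, 6], [3, 4]].
Step i=5: Q has 5 at row 2, column 2; remove 4 from row 2 of P and reverse-bump: 4 enters row 1 and ejects 2. So w(5) = 2. P is now [[1, 4, 6], [3]].
Step i=4: Q has 4 at row 2, column 1; remove 3 from row 2 of P and reverse-bump: 3 enters row 1 and ejects 1. So w(4) = 1. P is now [[3, 4, 6]].
Step i=3: Q has 3 at row 1, column 3; remove that cell from P, ejecting 6. So w(3) = 6. P is now [[3, 4]].
Step i=2: Q has 2 at row 1, column 2; remove that cell from P, ejecting 4. So w(2) = 4. P is now [[3]].
Step i=1: Q has 1 at row 1, column 1; remove that cell from P, ejecting 3. So w(1) = 3. P is now [].

So w = 3 4 6 1 2 5.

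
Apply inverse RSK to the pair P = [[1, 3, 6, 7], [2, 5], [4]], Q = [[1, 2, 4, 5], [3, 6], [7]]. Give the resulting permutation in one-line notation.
4 5 2 6 7 3 1

Reverse the RSK construction: for i from n down to 1, find the cell of Q containing i, remove the entry at that cell from P, and reverse-bump it up through P; the value ejected from row 1 is w(i).

Step i=7: Q has 7 at row 3, column 1; remove 4 from row 3 of P and reverse-bump: 4 enters row 2 and ejects 2; 2 enters row 1 and ejects 1. So w(7) = 1. P is now [[2, 3, 6, 7], [4, 5]].
Step i=6: Q has 6 at row 2, column 2; remove 5 from row 2 of P and reverse-bump: 5 enters row 1 and ejects 3. So w(6) = 3. P is now [[2, 5, 6, 7], [4]].
Step i=5: Q has 5 at row 1, column 4; remove that cell from P, ejecting 7. So w(5) = 7. P is now [[2, 5, 6], [4]].
Step i=4: Q has 4 at row 1, column 3; remove that cell from P, ejecting 6. So w(4) = 6. P is now [[2, 5], [4]].
Step i=3: Q has 3 at row 2, column 1; remove 4 from row 2 of P and reverse-bump: 4 enters row 1 and ejects 2. So w(3) = 2. P is now [[4, 5]].
Step i=2: Q has 2 at row 1, column 2; remove that cell from P, ejecting 5. So w(2) = 5. P is now [[4]].
Step i=1: Q has 1 at row 1, column 1; remove that cell from P, ejecting 4. So w(1) = 4. P is now [].

So w = 4 5 2 6 7 3 1.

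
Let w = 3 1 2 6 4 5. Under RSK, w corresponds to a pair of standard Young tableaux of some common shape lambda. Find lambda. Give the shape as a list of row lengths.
Row-insert each entry into an empty tableau.

After inserting 3: P = [[3]].
After inserting 1: P = [[1], [3]].
After inserting 2: P = [[1, 2], [3]].
After inserting 6: P = [[1, 2, 6], [3]].
After inserting 4: P = [[1, 2, 4], [3, 6]].
After inserting 5: P = [[1, 2, 4, 5], [3, 6]].

The final insertion tableau P = [[1, 2, 4, 5], [3, 6]] has shape [4, 2].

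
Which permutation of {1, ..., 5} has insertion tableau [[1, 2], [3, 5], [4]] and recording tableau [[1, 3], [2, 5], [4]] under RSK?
Reverse the RSK construction: for i from n down to 1, find the cell of Q containing i, remove the entry at that cell from P, and reverse-bump it up through P; the value ejected from row 1 is w(i).

Step i=5: Q has 5 at row 2, column 2; remove 5 from row 2 of P and reverse-bump: 5 enters row 1 and ejects 2. So w(5) = 2. P is now [[1, 5], [3], [4]].
Step i=4: Q has 4 at row 3, column 1; remove 4 from row 3 of P and reverse-bump: 4 enters row 2 and ejects 3; 3 enters row 1 and ejects 1. So w(4) = 1. P is now [[3, 5], [4]].
Step i=3: Q has 3 at row 1, column 2; remove that cell from P, ejecting 5. So w(3) = 5. P is now [[3], [4]].
Step i=2: Q has 2 at row 2, column 1; remove 4 from row 2 of P and reverse-bump: 4 enters row 1 and ejects 3. So w(2) = 3. P is now [[4]].
Step i=1: Q has 1 at row 1, column 1; remove that cell from P, ejecting 4. So w(1) = 4. P is now [].

So w = 4 3 5 1 2.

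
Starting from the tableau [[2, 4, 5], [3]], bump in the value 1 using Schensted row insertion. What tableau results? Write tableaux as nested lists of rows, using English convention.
[[1, 4, 5], [2], [3]]

In row 1, 1 replaces 2 (the leftmost entry greater than 1); 2 is bumped to row 2. In row 2, 2 replaces 3 (the leftmost entry greater than 2); 3 is bumped to row 3. 3 starts a new row 3. The new tableau is [[1, 4, 5], [2], [3]].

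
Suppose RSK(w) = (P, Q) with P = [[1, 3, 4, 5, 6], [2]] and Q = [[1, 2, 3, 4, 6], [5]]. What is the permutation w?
Reverse the RSK construction: for i from n down to 1, find the cell of Q containing i, remove the entry at that cell from P, and reverse-bump it up through P; the value ejected from row 1 is w(i).

Step i=6: Q has 6 at row 1, column 5; remove that cell from P, ejecting 6. So w(6) = 6. P is now [[1, 3, 4, 5], [2]].
Step i=5: Q has 5 at row 2, column 1; remove 2 from row 2 of P and reverse-bump: 2 enters row 1 and ejects 1. So w(5) = 1. P is now [[2, 3, 4, 5]].
Step i=4: Q has 4 at row 1, column 4; remove that cell from P, ejecting 5. So w(4) = 5. P is now [[2, 3, 4]].
Step i=3: Q has 3 at row 1, column 3; remove that cell from P, ejecting 4. So w(3) = 4. P is now [[2, 3]].
Step i=2: Q has 2 at row 1, column 2; remove that cell from P, ejecting 3. So w(2) = 3. P is now [[2]].
Step i=1: Q has 1 at row 1, column 1; remove that cell from P, ejecting 2. So w(1) = 2. P is now [].

So w = 2 3 4 5 1 6.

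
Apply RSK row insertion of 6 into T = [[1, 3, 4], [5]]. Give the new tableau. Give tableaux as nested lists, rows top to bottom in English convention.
6 is larger than every entry of row 1, so it is appended to row 1. The new tableau is [[1, 3, 4, 6], [5]].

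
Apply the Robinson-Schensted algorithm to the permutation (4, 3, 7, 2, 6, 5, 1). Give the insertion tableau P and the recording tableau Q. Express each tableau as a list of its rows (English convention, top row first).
Insert each entry of the permutation into P by Schensted row insertion, recording in Q the position of each new cell.

Insert 4: appended to row 1. P = [[4]], Q = [[1]].
Insert 3: 3 bumps 4 from row 1; 4 starts row 2. P = [[3], [4]], Q = [[1], [2]].
Insert 7: appended to row 1. P = [[3, 7], [4]], Q = [[1, 3], [2]].
Insert 2: 2 bumps 3 from row 1; 3 bumps 4 from row 2; 4 starts row 3. P = [[2, 7], [3], [4]], Q = [[1, 3], [2], [4]].
Insert 6: 6 bumps 7 from row 1; 7 appends to row 2. P = [[2, 6], [3, 7], [4]], Q = [[1, 3], [2, 5], [4]].
Insert 5: 5 bumps 6 from row 1; 6 bumps 7 from row 2; 7 appends to row 3. P = [[2, 5], [3, 6], [4, 7]], Q = [[1, 3], [2, 5], [4, 6]].
Insert 1: 1 bumps 2 from row 1; 2 bumps 3 from row 2; 3 bumps 4 from row 3; 4 starts row 4. P = [[1, 5], [2, 6], [3, 7], [4]], Q = [[1, 3], [2, 5], [4, 6], [7]].

So P = [[1, 5], [2, 6], [3, 7], [4]], Q = [[1, 3], [2, 5], [4, 6], [7]].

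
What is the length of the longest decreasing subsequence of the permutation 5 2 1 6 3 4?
3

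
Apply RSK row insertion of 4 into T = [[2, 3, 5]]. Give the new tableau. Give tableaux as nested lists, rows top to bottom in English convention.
[[2, 3, 4], [5]]

In row 1, 4 replaces 5 (the leftmost entry greater than 4); 5 is bumped to row 2. 5 starts a new row 2. The new tableau is [[2, 3, 4], [5]].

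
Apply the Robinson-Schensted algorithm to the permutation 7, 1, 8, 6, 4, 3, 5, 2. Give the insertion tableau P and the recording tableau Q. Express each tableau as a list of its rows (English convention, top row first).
Insert each entry of the permutation into P by Schensted row insertion, recording in Q the position of each new cell.

After inserting 7: P = [[7]].
After inserting 1: P = [[1], [7]].
After inserting 8: P = [[1, 8], [7]].
After inserting 6: P = [[1, 6], [7, 8]].
After inserting 4: P = [[1, 4], [6, 8], [7]].
After inserting 3: P = [[1, 3], [4, 8], [6], [7]].
After inserting 5: P = [[1, 3, 5], [4, 8], [6], [7]].
After inserting 2: P = [[1, 2, 5], [3, 8], [4], [6], [7]].

So P = [[1, 2, 5], [3, 8], [4], [6], [7]], Q = [[1, 3, 7], [2, 4], [5], [6], [8]].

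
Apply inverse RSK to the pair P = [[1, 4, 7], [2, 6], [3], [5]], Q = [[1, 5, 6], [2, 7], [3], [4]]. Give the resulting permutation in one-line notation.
Reverse RSK: for i = n, n-1, ..., 1, locate i in Q, remove the corresponding corner cell from P, and reverse-bump its entry up through P; the value ejected from row 1 is w(i).

So w = 5 3 2 1 6 7 4.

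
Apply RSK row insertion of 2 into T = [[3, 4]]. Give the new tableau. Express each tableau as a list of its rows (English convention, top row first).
In row 1, 2 replaces 3 (the leftmost entry greater than 2); 3 is bumped to row 2. 3 starts a new row 2. The new tableau is [[2, 4], [3]].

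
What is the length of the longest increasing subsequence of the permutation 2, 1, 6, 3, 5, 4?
3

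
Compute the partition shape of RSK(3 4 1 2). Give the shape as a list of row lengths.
[2, 2]

Row-insert each entry into an empty tableau.

After inserting 3: P = [[3]].
After inserting 4: P = [[3, 4]].
After inserting 1: P = [[1, 4], [3]].
After inserting 2: P = [[1, 2], [3, 4]].

The final insertion tableau P = [[1, 2], [3, 4]] has shape [2, 2].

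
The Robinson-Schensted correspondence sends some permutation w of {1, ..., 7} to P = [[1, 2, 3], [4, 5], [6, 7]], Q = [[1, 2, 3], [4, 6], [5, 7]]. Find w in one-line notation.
1 6 7 4 2 5 3

Reverse RSK: for i = n, n-1, ..., 1, locate i in Q, remove the corresponding corner cell from P, and reverse-bump its entry up through P; the value ejected from row 1 is w(i).

So w = 1 6 7 4 2 5 3.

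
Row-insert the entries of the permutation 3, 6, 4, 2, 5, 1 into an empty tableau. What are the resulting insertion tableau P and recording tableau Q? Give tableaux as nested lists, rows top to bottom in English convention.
Insert each entry of the permutation into P by Schensted row insertion, recording in Q the position of each new cell.

After inserting 3: P = [[3]].
After inserting 6: P = [[3, 6]].
After inserting 4: P = [[3, 4], [6]].
After inserting 2: P = [[2, 4], [3], [6]].
After inserting 5: P = [[2, 4, 5], [3], [6]].
After inserting 1: P = [[1, 4, 5], [2], [3], [6]].

So P = [[1, 4, 5], [2], [3], [6]], Q = [[1, 2, 5], [3], [4], [6]].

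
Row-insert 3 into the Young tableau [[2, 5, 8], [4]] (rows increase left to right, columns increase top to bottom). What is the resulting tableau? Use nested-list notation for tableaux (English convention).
In row 1, 3 replaces 5 (the leftmost entry greater than 3); 5 is bumped to row 2. 5 is appended to row 2. The new tableau is [[2, 3, 8], [4, 5]].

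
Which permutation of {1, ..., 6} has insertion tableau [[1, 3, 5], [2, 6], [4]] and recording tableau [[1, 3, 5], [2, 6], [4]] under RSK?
Reverse the RSK construction: for i from n down to 1, find the cell of Q containing i, remove the entry at that cell from P, and reverse-bump it up through P; the value ejected from row 1 is w(i).

Step i=6: Q has 6 at row 2, column 2; remove 6 from row 2 of P and reverse-bump: 6 enters row 1 and ejects 5. So w(6) = 5. P is now [[1, 3, 6], [2], [4]].
Step i=5: Q has 5 at row 1, column 3; remove that cell from P, ejecting 6. So w(5) = 6. P is now [[1, 3], [2], [4]].
Step i=4: Q has 4 at row 3, column 1; remove 4 from row 3 of P and reverse-bump: 4 enters row 2 and ejects 2; 2 enters row 1 and ejects 1. So w(4) = 1. P is now [[2, 3], [4]].
Step i=3: Q has 3 at row 1, column 2; remove that cell from P, ejecting 3. So w(3) = 3. P is now [[2], [4]].
Step i=2: Q has 2 at row 2, column 1; remove 4 from row 2 of P and reverse-bump: 4 enters row 1 and ejects 2. So w(2) = 2. P is now [[4]].
Step i=1: Q has 1 at row 1, column 1; remove that cell from P, ejecting 4. So w(1) = 4. P is now [].

So w = 4 2 3 1 6 5.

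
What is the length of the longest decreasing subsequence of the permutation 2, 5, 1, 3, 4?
2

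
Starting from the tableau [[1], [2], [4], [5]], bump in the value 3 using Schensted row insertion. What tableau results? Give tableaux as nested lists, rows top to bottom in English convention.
3 is larger than every entry of row 1, so it is appended to row 1. The new tableau is [[1, 3], [2], [4], [5]].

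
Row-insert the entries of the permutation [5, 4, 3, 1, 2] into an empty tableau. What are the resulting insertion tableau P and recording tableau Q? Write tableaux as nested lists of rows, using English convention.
P = [[1, 2], [3], [4], [5]], Q = [[1, 5], [2], [3], [4]]

Insert each entry of the permutation into P by Schensted row insertion, recording in Q the position of each new cell.

After inserting 5: P = [[5]].
After inserting 4: P = [[4], [5]].
After inserting 3: P = [[3], [4], [5]].
After inserting 1: P = [[1], [3], [4], [5]].
After inserting 2: P = [[1, 2], [3], [4], [5]].

So P = [[1, 2], [3], [4], [5]], Q = [[1, 5], [2], [3], [4]].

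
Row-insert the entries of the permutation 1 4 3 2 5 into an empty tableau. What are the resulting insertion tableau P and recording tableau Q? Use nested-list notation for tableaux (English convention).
P = [[1, 2, 5], [3], [4]], Q = [[1, 2, 5], [3], [4]]

Insert each entry of the permutation into P by Schensted row insertion, recording in Q the position of each new cell.

Insert 1: appended to row 1. P = [[1]].
Insert 4: appended to row 1. P = [[1, 4]].
Insert 3: 3 bumps 4 from row 1; 4 starts row 2. P = [[1, 3], [4]].
Insert 2: 2 bumps 3 from row 1; 3 bumps 4 from row 2; 4 starts row 3. P = [[1, 2], [3], [4]].
Insert 5: appended to row 1. P = [[1, 2, 5], [3], [4]].

So P = [[1, 2, 5], [3], [4]], Q = [[1, 2, 5], [3], [4]].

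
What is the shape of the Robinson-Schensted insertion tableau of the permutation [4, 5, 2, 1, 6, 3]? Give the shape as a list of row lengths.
Row-insert each entry into an empty tableau.

After inserting 4: P = [[4]].
After inserting 5: P = [[4, 5]].
After inserting 2: P = [[2, 5], [4]].
After inserting 1: P = [[1, 5], [2], [4]].
After inserting 6: P = [[1, 5, 6], [2], [4]].
After inserting 3: P = [[1, 3, 6], [2, 5], [4]].

The final insertion tableau P = [[1, 3, 6], [2, 5], [4]] has shape [3, 2, 1].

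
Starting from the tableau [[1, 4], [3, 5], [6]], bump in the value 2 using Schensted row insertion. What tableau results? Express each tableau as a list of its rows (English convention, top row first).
[[1, 2], [3, 4], [5], [6]]

In row 1, 2 replaces 4 (the leftmost entry greater than 2); 4 is bumped to row 2. In row 2, 4 replaces 5 (the leftmost entry greater than 4); 5 is bumped to row 3. In row 3, 5 replaces 6 (the leftmost entry greater than 5); 6 is bumped to row 4. 6 starts a new row 4. The new tableau is [[1, 2], [3, 4], [5], [6]].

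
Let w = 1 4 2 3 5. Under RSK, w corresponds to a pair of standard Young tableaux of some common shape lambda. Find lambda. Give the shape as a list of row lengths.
Row-insert each entry into an empty tableau.

After inserting 1: P = [[1]].
After inserting 4: P = [[1, 4]].
After inserting 2: P = [[1, 2], [4]].
After inserting 3: P = [[1, 2, 3], [4]].
After inserting 5: P = [[1, 2, 3, 5], [4]].

The final insertion tableau P = [[1, 2, 3, 5], [4]] has shape [4, 1].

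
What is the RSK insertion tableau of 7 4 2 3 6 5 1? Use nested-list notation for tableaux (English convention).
Insert 7: appended to row 1. P = [[7]].
Insert 4: 4 bumps 7 from row 1; 7 starts row 2. P = [[4], [7]].
Insert 2: 2 bumps 4 from row 1; 4 bumps 7 from row 2; 7 starts row 3. P = [[2], [4], [7]].
Insert 3: appended to row 1. P = [[2, 3], [4], [7]].
Insert 6: appended to row 1. P = [[2, 3, 6], [4], [7]].
Insert 5: 5 bumps 6 from row 1; 6 appends to row 2. P = [[2, 3, 5], [4, 6], [7]].
Insert 1: 1 bumps 2 from row 1; 2 bumps 4 from row 2; 4 bumps 7 from row 3; 7 starts row 4. P = [[1, 3, 5], [2, 6], [4], [7]].

So P = [[1, 3, 5], [2, 6], [4], [7]].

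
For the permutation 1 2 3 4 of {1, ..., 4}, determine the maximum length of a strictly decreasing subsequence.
1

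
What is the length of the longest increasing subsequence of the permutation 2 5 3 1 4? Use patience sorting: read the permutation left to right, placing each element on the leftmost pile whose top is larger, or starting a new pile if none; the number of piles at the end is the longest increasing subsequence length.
3

2: new pile. tops = [2]
5: new pile. tops = [2, 5]
3: onto pile 2 (replacing 5). tops = [2, 3]
1: onto pile 1 (replacing 2). tops = [1, 3]
4: new pile. tops = [1, 3, 4]

3 piles, so the longest increasing subsequence has length 3.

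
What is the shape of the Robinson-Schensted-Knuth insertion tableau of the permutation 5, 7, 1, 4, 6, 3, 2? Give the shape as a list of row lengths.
[3, 2, 1, 1]

Row-insert each entry into an empty tableau.

After inserting 5: P = [[5]].
After inserting 7: P = [[5, 7]].
After inserting 1: P = [[1, 7], [5]].
After inserting 4: P = [[1, 4], [5, 7]].
After inserting 6: P = [[1, 4, 6], [5, 7]].
After inserting 3: P = [[1, 3, 6], [4, 7], [5]].
After inserting 2: P = [[1, 2, 6], [3, 7], [4], [5]].

The final insertion tableau P = [[1, 2, 6], [3, 7], [4], [5]] has shape [3, 2, 1, 1].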